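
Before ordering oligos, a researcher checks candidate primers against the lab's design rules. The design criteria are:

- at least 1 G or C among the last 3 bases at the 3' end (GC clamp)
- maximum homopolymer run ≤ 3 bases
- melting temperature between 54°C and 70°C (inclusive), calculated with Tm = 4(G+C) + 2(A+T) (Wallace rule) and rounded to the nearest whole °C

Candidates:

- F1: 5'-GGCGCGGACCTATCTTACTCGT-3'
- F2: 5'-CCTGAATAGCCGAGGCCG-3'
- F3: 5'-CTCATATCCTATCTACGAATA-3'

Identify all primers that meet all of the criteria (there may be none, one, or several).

F1 and F2.

F1 (22 nt, A=3 T=6 G=6 C=7): 3' end CGT has 2 G/C ✓; longest run = 2 ✓; Tm = 2·9 + 4·13 = 70°C ✓ — passes.
F2 (18 nt, A=4 T=2 G=6 C=6): 3' end CCG has 3 G/C ✓; longest run = 2 ✓; Tm = 2·6 + 4·12 = 60°C ✓ — passes.
F3 (21 nt, A=7 T=7 G=1 C=6): 3' end ATA has 0 G/C, need ≥1 ✗; longest run = 2 ✓; Tm = 2·14 + 4·7 = 56°C ✓ — fails.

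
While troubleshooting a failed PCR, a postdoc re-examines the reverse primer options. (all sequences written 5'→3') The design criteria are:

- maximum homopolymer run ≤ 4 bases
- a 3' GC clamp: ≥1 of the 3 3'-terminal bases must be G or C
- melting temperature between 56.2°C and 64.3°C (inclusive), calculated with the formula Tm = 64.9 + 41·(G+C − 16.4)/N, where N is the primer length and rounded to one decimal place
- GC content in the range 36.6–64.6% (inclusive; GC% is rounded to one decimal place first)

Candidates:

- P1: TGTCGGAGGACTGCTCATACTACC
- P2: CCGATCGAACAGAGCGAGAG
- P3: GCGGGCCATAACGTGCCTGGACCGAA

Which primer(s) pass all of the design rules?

P1 only.

P1 (24 nt, A=5 T=6 G=6 C=7): longest run = 2 ✓; 3' end ACC has 2 G/C ✓; Tm = 64.9 + 41·(13 − 16.4)/24 = 59.1°C ✓; GC 13/24 = 54.2% ✓ — passes.
P2 (20 nt, A=7 T=1 G=7 C=5): longest run = 2 ✓; 3' end GAG has 2 G/C ✓; Tm = 64.9 + 41·(12 − 16.4)/20 = 55.9°C, outside 56.2–64.3°C ✗; GC 12/20 = 60.0% ✓ — fails.
P3 (26 nt, A=6 T=3 G=9 C=8): longest run = 3 ✓; 3' end GAA has 1 G/C ✓; Tm = 64.9 + 41·(17 − 16.4)/26 = 65.8°C, outside 56.2–64.3°C ✗; GC 17/26 = 65.4%, outside 36.6–64.6% ✗ — fails.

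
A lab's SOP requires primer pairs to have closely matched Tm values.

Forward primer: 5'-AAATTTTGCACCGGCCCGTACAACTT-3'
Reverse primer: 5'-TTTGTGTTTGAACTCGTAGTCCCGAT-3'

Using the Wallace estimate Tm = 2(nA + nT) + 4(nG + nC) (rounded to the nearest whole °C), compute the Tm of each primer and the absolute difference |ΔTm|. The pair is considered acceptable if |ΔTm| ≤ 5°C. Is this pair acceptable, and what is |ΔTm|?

Forward: A=7 T=7 G=4 C=8 → Tm = 2·14 + 4·12 = 76°C.
Reverse: A=4 T=11 G=6 C=5 → Tm = 2·15 + 4·11 = 74°C.
|ΔTm| = |76 − 74| = 2°C, ≤ 5°C.

|ΔTm| = 2°C; the pair is acceptable.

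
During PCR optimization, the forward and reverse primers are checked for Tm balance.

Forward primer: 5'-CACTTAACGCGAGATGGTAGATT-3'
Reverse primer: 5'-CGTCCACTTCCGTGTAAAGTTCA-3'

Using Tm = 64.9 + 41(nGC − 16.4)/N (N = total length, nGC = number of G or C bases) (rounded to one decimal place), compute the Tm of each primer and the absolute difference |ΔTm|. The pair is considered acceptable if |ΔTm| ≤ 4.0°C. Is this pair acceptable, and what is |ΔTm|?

|ΔTm| = 1.8°C; the pair is acceptable.

Forward: G+C = 10, N = 23 → Tm = 64.9 + 41·(10 − 16.4)/23 = 53.5°C.
Reverse: G+C = 11, N = 23 → Tm = 64.9 + 41·(11 − 16.4)/23 = 55.3°C.
|ΔTm| = |53.5 − 55.3| = 1.8°C, ≤ 4.0°C.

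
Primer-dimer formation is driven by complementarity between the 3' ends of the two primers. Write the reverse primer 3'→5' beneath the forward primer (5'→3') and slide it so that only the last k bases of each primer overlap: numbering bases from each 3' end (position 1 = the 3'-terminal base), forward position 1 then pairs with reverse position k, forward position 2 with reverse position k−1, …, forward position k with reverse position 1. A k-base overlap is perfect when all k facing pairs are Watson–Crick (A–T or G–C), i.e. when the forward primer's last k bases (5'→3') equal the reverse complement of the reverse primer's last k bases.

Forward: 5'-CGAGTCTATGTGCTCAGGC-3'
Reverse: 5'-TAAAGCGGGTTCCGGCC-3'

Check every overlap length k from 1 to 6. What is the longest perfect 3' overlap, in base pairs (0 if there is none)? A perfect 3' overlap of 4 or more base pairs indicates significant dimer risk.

Last 6 bases (5'→3') — forward …TCAGGC, reverse …CCGGCC.
Reverse complement of the reverse primer's last 6 bases: GGCCGG; its first k bases are the reverse complement of the reverse primer's last k bases, so a perfect k-base overlap needs the forward primer's last k bases to equal them.
Comparing (forward last k vs required): k=1: C vs G ✗; k=2: GC vs GG ✗; k=3: GGC vs GGC ✓; k=4: AGGC vs GGCC ✗; k=5: CAGGC vs GGCCG ✗; k=6: TCAGGC vs GGCCGG ✗.
Only k = 3 is perfect, so the longest perfect 3' overlap is 3.

Longest perfect overlap: 3 complementary base pairs; below the dimer-risk threshold (threshold 4).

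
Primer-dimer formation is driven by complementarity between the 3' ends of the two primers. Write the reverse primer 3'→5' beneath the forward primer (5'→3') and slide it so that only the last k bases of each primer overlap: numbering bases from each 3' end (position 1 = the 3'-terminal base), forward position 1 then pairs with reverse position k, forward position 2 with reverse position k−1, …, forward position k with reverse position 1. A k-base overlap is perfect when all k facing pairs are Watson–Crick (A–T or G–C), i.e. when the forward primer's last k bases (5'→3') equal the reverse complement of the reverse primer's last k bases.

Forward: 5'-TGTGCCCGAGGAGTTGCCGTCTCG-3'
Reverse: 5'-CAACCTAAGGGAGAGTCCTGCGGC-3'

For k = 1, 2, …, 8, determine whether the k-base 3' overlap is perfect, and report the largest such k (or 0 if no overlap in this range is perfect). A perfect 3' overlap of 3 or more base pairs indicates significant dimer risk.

Longest perfect overlap: 1 complementary base pair; below the dimer-risk threshold (threshold 3).

Last 8 bases (5'→3') — forward …CCGTCTCG, reverse …CCTGCGGC.
Reverse complement of the reverse primer's last 8 bases: GCCGCAGG; its first k bases are the reverse complement of the reverse primer's last k bases, so a perfect k-base overlap needs the forward primer's last k bases to equal them.
Comparing (forward last k vs required): k=1: G vs G ✓; k=2: CG vs GC ✗; k=3: TCG vs GCC ✗; k=4: CTCG vs GCCG ✗; k=5: TCTCG vs GCCGC ✗; k=6: GTCTCG vs GCCGCA ✗; k=7: CGTCTCG vs GCCGCAG ✗; k=8: CCGTCTCG vs GCCGCAGG ✗.
Only k = 1 is perfect, so the longest perfect 3' overlap is 1.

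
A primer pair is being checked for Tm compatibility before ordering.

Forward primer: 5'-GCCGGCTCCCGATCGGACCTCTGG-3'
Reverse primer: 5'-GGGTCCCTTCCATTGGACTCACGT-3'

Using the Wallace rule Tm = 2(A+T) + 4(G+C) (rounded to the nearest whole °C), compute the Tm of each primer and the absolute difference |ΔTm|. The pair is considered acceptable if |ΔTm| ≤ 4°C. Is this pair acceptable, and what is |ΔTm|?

|ΔTm| = 8°C; the pair is not acceptable.

Forward: A=2 T=4 G=8 C=10 → Tm = 2·6 + 4·18 = 84°C.
Reverse: A=3 T=7 G=6 C=8 → Tm = 2·10 + 4·14 = 76°C.
|ΔTm| = |84 − 76| = 8°C, > 4°C.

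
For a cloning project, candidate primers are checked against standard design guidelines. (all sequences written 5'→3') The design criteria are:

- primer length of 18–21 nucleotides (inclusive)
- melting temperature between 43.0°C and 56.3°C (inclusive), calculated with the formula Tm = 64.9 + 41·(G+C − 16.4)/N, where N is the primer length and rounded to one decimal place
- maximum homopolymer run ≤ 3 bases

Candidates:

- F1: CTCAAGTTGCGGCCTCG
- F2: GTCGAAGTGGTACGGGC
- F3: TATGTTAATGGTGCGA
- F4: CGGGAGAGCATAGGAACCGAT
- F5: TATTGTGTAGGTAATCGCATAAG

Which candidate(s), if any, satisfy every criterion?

F1 (17 nt, A=2 T=4 G=5 C=6): length 17, outside 18–21 ✗; Tm = 64.9 + 41·(11 − 16.4)/17 = 51.9°C ✓; longest run = 2 ✓ — fails.
F2 (17 nt, A=3 T=3 G=8 C=3): length 17, outside 18–21 ✗; Tm = 64.9 + 41·(11 − 16.4)/17 = 51.9°C ✓; longest run = 3 ✓ — fails.
F3 (16 nt, A=4 T=6 G=5 C=1): length 16, outside 18–21 ✗; Tm = 64.9 + 41·(6 − 16.4)/16 = 38.3°C, outside 43.0–56.3°C ✗; longest run = 2 ✓ — fails.
F4 (21 nt, A=7 T=2 G=8 C=4): length 21 ✓; Tm = 64.9 + 41·(12 − 16.4)/21 = 56.3°C ✓; longest run = 3 ✓ — passes.
F5 (23 nt, A=7 T=8 G=6 C=2): length 23, outside 18–21 ✗; Tm = 64.9 + 41·(8 − 16.4)/23 = 49.9°C ✓; longest run = 2 ✓ — fails.

F4 only.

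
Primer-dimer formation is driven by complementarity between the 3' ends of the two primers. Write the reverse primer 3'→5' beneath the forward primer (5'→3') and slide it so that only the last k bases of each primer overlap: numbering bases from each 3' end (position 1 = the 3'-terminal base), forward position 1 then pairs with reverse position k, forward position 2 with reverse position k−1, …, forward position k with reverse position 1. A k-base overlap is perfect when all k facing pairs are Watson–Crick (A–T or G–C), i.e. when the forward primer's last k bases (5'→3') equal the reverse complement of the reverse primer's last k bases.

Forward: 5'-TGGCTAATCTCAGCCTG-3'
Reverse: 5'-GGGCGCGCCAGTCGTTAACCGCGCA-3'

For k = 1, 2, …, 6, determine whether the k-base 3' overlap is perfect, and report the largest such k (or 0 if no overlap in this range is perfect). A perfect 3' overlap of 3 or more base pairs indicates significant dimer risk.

Last 6 bases (5'→3') — forward …AGCCTG, reverse …CGCGCA.
Reverse complement of the reverse primer's last 6 bases: TGCGCG; its first k bases are the reverse complement of the reverse primer's last k bases, so a perfect k-base overlap needs the forward primer's last k bases to equal them.
Comparing (forward last k vs required): k=1: G vs T ✗; k=2: TG vs TG ✓; k=3: CTG vs TGC ✗; k=4: CCTG vs TGCG ✗; k=5: GCCTG vs TGCGC ✗; k=6: AGCCTG vs TGCGCG ✗.
Only k = 2 is perfect, so the longest perfect 3' overlap is 2.

Longest perfect overlap: 2 complementary base pairs; below the dimer-risk threshold (threshold 3).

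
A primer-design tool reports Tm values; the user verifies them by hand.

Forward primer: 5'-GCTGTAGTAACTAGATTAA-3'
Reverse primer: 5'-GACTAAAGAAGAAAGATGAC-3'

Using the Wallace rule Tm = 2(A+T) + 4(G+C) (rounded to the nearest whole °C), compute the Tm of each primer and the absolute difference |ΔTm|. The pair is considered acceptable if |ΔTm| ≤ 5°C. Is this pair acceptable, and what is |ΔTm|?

|ΔTm| = 4°C; the pair is acceptable.

Forward: A=7 T=6 G=4 C=2 → Tm = 2·13 + 4·6 = 50°C.
Reverse: A=11 T=2 G=5 C=2 → Tm = 2·13 + 4·7 = 54°C.
|ΔTm| = |50 − 54| = 4°C, ≤ 5°C.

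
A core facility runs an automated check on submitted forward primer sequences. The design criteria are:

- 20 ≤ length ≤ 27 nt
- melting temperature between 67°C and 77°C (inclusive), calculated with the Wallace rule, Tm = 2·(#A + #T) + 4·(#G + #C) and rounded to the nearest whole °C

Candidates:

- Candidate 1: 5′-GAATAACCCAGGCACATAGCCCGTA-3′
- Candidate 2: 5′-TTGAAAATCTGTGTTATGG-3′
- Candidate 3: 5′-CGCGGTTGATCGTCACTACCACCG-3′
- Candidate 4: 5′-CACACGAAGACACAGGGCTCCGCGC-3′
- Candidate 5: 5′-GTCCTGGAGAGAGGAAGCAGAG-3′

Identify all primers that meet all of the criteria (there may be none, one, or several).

Candidate 1 (25 nt, A=9 T=3 G=5 C=8): length 25 ✓; Tm = 2·12 + 4·13 = 76°C ✓ — passes.
Candidate 2 (19 nt, A=5 T=8 G=5 C=1): length 19, outside 20–27 ✗; Tm = 2·13 + 4·6 = 50°C, outside 67–77°C ✗ — fails.
Candidate 3 (24 nt, A=4 T=5 G=6 C=9): length 24 ✓; Tm = 2·9 + 4·15 = 78°C, outside 67–77°C ✗ — fails.
Candidate 4 (25 nt, A=7 T=1 G=7 C=10): length 25 ✓; Tm = 2·8 + 4·17 = 84°C, outside 67–77°C ✗ — fails.
Candidate 5 (22 nt, A=7 T=2 G=10 C=3): length 22 ✓; Tm = 2·9 + 4·13 = 70°C ✓ — passes.

Candidate 1 and Candidate 5.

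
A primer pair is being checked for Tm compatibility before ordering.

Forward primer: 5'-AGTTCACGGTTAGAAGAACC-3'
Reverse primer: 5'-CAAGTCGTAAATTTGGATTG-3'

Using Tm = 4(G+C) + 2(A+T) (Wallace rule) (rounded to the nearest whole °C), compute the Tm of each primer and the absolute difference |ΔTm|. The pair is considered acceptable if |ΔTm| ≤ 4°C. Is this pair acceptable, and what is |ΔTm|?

|ΔTm| = 4°C; the pair is acceptable.

Forward: A=7 T=4 G=5 C=4 → Tm = 2·11 + 4·9 = 58°C.
Reverse: A=6 T=7 G=5 C=2 → Tm = 2·13 + 4·7 = 54°C.
|ΔTm| = |58 − 54| = 4°C, ≤ 4°C.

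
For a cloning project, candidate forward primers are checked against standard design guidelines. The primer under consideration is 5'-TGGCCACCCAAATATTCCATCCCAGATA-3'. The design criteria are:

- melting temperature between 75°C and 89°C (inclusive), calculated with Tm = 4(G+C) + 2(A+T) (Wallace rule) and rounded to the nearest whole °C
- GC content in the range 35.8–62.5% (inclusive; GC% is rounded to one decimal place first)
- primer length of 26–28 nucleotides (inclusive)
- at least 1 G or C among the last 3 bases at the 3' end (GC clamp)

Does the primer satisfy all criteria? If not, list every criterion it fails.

Fails: GC clamp.

Base counts: A=9, T=6, G=3, C=10 (length 28).
Tm: Tm = 2·15 + 4·13 = 82°C ✓
GC content: GC 13/28 = 46.4% ✓
length: length 28 ✓
GC clamp: 3' end ATA has 0 G/C, need ≥1 ✗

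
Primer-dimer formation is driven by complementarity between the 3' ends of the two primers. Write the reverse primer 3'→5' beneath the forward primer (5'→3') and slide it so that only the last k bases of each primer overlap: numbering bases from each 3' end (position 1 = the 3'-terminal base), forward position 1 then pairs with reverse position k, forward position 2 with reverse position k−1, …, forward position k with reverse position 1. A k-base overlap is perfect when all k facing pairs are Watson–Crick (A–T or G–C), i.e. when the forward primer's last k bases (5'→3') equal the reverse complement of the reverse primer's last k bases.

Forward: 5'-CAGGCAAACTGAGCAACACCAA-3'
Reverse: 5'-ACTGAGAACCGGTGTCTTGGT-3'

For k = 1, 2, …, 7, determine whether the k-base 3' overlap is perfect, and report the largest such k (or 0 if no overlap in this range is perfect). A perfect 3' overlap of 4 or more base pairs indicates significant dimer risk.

Last 7 bases (5'→3') — forward …ACACCAA, reverse …TCTTGGT.
Reverse complement of the reverse primer's last 7 bases: ACCAAGA; its first k bases are the reverse complement of the reverse primer's last k bases, so a perfect k-base overlap needs the forward primer's last k bases to equal them.
Comparing (forward last k vs required): k=1: A vs A ✓; k=2: AA vs AC ✗; k=3: CAA vs ACC ✗; k=4: CCAA vs ACCA ✗; k=5: ACCAA vs ACCAA ✓; k=6: CACCAA vs ACCAAG ✗; k=7: ACACCAA vs ACCAAGA ✗.
Perfect overlaps at k = 1, 5; the largest is 5.

Longest perfect overlap: 5 complementary base pairs; significant dimer risk (threshold 4).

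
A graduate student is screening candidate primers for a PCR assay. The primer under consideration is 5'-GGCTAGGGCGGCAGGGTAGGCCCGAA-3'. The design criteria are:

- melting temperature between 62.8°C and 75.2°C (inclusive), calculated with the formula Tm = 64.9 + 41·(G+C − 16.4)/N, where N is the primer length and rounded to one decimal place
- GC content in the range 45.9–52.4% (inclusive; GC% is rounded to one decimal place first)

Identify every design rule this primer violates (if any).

Base counts: A=5, T=2, G=13, C=6 (length 26).
Tm: Tm = 64.9 + 41·(19 − 16.4)/26 = 69.0°C ✓
GC content: GC 19/26 = 73.1%, outside 45.9–52.4% ✗

Fails: GC content.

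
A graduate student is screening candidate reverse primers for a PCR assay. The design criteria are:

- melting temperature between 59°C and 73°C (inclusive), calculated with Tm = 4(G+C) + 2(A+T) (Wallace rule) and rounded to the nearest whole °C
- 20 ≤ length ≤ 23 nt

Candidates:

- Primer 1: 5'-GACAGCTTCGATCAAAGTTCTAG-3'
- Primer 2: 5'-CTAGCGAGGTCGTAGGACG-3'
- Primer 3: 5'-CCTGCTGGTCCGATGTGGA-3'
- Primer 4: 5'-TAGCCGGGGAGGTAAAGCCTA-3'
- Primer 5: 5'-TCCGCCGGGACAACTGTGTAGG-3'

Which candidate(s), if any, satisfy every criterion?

Primer 1, Primer 4 and Primer 5.

Primer 1 (23 nt, A=7 T=6 G=5 C=5): Tm = 2·13 + 4·10 = 66°C ✓; length 23 ✓ — passes.
Primer 2 (19 nt, A=4 T=3 G=8 C=4): Tm = 2·7 + 4·12 = 62°C ✓; length 19, outside 20–23 ✗ — fails.
Primer 3 (19 nt, A=2 T=5 G=7 C=5): Tm = 2·7 + 4·12 = 62°C ✓; length 19, outside 20–23 ✗ — fails.
Primer 4 (21 nt, A=6 T=3 G=8 C=4): Tm = 2·9 + 4·12 = 66°C ✓; length 21 ✓ — passes.
Primer 5 (22 nt, A=4 T=4 G=8 C=6): Tm = 2·8 + 4·14 = 72°C ✓; length 22 ✓ — passes.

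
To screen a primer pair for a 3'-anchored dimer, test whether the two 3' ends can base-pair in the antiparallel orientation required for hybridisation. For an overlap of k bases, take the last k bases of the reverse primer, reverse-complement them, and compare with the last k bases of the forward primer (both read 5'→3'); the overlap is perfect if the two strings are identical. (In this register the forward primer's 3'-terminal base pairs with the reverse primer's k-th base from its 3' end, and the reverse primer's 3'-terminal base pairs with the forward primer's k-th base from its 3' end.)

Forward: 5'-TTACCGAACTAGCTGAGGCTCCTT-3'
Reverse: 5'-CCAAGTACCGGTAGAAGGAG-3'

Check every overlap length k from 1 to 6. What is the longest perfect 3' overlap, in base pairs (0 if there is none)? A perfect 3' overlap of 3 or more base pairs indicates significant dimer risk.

Last 6 bases (5'→3') — forward …CTCCTT, reverse …AAGGAG.
Reverse complement of the reverse primer's last 6 bases: CTCCTT; its first k bases are the reverse complement of the reverse primer's last k bases, so a perfect k-base overlap needs the forward primer's last k bases to equal them.
Comparing (forward last k vs required): k=1: T vs C ✗; k=2: TT vs CT ✗; k=3: CTT vs CTC ✗; k=4: CCTT vs CTCC ✗; k=5: TCCTT vs CTCCT ✗; k=6: CTCCTT vs CTCCTT ✓.
Only k = 6 is perfect, so the longest perfect 3' overlap is 6.

Longest perfect overlap: 6 complementary base pairs; significant dimer risk (threshold 3).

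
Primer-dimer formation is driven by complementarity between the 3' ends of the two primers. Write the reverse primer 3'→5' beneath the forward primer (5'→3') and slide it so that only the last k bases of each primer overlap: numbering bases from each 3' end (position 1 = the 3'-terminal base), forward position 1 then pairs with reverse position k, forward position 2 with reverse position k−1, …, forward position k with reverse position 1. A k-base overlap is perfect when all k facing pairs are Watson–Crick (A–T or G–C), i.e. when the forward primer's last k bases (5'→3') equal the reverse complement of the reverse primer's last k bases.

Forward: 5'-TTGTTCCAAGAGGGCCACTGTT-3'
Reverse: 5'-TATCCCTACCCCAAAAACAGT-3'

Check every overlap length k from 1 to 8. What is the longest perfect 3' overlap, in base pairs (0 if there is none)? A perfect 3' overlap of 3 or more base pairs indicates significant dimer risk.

Longest perfect overlap: 6 complementary base pairs; significant dimer risk (threshold 3).

Last 8 bases (5'→3') — forward …CCACTGTT, reverse …AAAACAGT.
Reverse complement of the reverse primer's last 8 bases: ACTGTTTT; its first k bases are the reverse complement of the reverse primer's last k bases, so a perfect k-base overlap needs the forward primer's last k bases to equal them.
Comparing (forward last k vs required): k=1: T vs A ✗; k=2: TT vs AC ✗; k=3: GTT vs ACT ✗; k=4: TGTT vs ACTG ✗; k=5: CTGTT vs ACTGT ✗; k=6: ACTGTT vs ACTGTT ✓; k=7: CACTGTT vs ACTGTTT ✗; k=8: CCACTGTT vs ACTGTTTT ✗.
Only k = 6 is perfect, so the longest perfect 3' overlap is 6.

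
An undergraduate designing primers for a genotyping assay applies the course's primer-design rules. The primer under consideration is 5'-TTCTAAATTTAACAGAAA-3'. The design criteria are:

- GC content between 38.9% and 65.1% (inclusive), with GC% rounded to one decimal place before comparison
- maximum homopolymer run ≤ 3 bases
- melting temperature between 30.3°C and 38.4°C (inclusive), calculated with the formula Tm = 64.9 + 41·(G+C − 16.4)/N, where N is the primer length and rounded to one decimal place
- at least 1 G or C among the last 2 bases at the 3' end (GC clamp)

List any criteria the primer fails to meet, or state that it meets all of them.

Base counts: A=9, T=6, G=1, C=2 (length 18).
GC content: GC 3/18 = 16.7%, outside 38.9–65.1% ✗
homopolymer run: longest run = 3 ✓
Tm: Tm = 64.9 + 41·(3 − 16.4)/18 = 34.4°C ✓
GC clamp: 3' end AA has 0 G/C, need ≥1 ✗

Fails: GC content, GC clamp.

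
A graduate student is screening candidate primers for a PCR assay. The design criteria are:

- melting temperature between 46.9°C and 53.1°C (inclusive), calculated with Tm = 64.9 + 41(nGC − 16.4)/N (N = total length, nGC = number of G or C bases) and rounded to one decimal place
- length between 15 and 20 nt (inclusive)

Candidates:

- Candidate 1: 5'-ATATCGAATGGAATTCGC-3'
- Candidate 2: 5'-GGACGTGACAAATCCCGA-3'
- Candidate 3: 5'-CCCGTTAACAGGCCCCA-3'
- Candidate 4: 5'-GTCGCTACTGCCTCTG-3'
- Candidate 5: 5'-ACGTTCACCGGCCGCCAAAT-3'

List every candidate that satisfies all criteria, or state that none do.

Candidate 2, Candidate 3 and Candidate 4.

Candidate 1 (18 nt, A=6 T=5 G=4 C=3): Tm = 64.9 + 41·(7 − 16.4)/18 = 43.5°C, outside 46.9–53.1°C ✗; length 18 ✓ — fails.
Candidate 2 (18 nt, A=6 T=2 G=5 C=5): Tm = 64.9 + 41·(10 − 16.4)/18 = 50.3°C ✓; length 18 ✓ — passes.
Candidate 3 (17 nt, A=4 T=2 G=3 C=8): Tm = 64.9 + 41·(11 − 16.4)/17 = 51.9°C ✓; length 17 ✓ — passes.
Candidate 4 (16 nt, A=1 T=5 G=4 C=6): Tm = 64.9 + 41·(10 − 16.4)/16 = 48.5°C ✓; length 16 ✓ — passes.
Candidate 5 (20 nt, A=5 T=3 G=4 C=8): Tm = 64.9 + 41·(12 − 16.4)/20 = 55.9°C, outside 46.9–53.1°C ✗; length 20 ✓ — fails.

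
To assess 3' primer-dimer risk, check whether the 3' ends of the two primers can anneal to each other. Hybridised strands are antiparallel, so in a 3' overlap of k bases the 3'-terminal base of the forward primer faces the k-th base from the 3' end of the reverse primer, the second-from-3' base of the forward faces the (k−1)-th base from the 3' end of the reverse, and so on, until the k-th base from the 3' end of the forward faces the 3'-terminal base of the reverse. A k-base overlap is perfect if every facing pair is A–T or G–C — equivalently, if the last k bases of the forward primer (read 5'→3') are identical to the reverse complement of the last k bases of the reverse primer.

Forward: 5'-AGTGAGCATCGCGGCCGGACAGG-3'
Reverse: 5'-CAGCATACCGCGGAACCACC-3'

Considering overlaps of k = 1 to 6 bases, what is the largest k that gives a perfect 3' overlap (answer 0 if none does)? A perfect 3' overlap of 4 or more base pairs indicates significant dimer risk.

Longest perfect overlap: 2 complementary base pairs; below the dimer-risk threshold (threshold 4).

Last 6 bases (5'→3') — forward …GACAGG, reverse …ACCACC.
Reverse complement of the reverse primer's last 6 bases: GGTGGT; its first k bases are the reverse complement of the reverse primer's last k bases, so a perfect k-base overlap needs the forward primer's last k bases to equal them.
Comparing (forward last k vs required): k=1: G vs G ✓; k=2: GG vs GG ✓; k=3: AGG vs GGT ✗; k=4: CAGG vs GGTG ✗; k=5: ACAGG vs GGTGG ✗; k=6: GACAGG vs GGTGGT ✗.
Perfect overlaps at k = 1, 2; the largest is 2.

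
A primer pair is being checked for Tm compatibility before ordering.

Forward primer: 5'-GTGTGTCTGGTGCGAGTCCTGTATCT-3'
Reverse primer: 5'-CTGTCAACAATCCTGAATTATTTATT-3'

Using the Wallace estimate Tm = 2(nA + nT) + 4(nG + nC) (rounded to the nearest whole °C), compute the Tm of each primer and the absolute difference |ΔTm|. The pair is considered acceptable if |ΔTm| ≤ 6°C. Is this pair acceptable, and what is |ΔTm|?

|ΔTm| = 14°C; the pair is not acceptable.

Forward: A=2 T=10 G=9 C=5 → Tm = 2·12 + 4·14 = 80°C.
Reverse: A=8 T=11 G=2 C=5 → Tm = 2·19 + 4·7 = 66°C.
|ΔTm| = |80 − 66| = 14°C, > 6°C.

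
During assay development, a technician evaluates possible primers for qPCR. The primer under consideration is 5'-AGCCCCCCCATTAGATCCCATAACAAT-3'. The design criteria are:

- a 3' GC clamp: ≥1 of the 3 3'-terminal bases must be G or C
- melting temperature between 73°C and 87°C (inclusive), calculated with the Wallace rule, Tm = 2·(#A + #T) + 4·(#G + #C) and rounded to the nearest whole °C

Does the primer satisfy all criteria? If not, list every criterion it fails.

Fails: GC clamp.

Base counts: A=9, T=5, G=2, C=11 (length 27).
GC clamp: 3' end AAT has 0 G/C, need ≥1 ✗
Tm: Tm = 2·14 + 4·13 = 80°C ✓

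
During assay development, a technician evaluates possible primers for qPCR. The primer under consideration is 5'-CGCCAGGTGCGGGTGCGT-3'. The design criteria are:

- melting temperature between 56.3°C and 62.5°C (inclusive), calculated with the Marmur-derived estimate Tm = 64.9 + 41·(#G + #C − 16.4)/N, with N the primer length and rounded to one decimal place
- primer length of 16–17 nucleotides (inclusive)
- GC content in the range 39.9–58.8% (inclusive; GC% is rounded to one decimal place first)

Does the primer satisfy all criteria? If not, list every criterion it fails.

Fails: length, GC content.

Base counts: A=1, T=3, G=9, C=5 (length 18).
Tm: Tm = 64.9 + 41·(14 − 16.4)/18 = 59.4°C ✓
length: length 18, outside 16–17 ✗
GC content: GC 14/18 = 77.8%, outside 39.9–58.8% ✗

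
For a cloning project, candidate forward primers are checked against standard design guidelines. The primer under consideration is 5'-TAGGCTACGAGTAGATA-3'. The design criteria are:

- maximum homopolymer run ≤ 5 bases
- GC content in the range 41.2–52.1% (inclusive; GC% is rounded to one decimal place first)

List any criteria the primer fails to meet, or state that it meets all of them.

Base counts: A=6, T=4, G=5, C=2 (length 17).
homopolymer run: longest run = 2 ✓
GC content: GC 7/17 = 41.2% ✓

Meets all criteria.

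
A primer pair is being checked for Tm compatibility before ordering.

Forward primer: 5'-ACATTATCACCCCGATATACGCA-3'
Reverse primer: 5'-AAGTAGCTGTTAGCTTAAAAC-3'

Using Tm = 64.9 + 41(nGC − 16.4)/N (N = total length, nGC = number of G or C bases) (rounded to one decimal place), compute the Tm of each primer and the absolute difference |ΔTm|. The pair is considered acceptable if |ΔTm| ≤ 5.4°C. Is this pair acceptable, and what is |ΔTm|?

Forward: G+C = 10, N = 23 → Tm = 64.9 + 41·(10 − 16.4)/23 = 53.5°C.
Reverse: G+C = 7, N = 21 → Tm = 64.9 + 41·(7 − 16.4)/21 = 46.5°C.
|ΔTm| = |53.5 − 46.5| = 7.0°C, > 5.4°C.

|ΔTm| = 7.0°C; the pair is not acceptable.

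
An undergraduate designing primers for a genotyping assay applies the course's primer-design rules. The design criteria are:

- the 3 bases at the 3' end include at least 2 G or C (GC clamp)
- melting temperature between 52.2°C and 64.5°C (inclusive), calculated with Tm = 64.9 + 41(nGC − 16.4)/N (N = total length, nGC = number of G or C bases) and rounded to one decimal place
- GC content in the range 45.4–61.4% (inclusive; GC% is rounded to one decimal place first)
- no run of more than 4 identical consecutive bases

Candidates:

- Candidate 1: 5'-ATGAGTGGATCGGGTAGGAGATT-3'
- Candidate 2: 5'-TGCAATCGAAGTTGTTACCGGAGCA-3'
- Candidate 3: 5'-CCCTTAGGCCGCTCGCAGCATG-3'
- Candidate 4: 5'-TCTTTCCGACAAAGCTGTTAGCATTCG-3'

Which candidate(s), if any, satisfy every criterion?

Candidate 2 only.

Candidate 1 (23 nt, A=6 T=6 G=10 C=1): 3' end ATT has 0 G/C, need ≥2 ✗; Tm = 64.9 + 41·(11 − 16.4)/23 = 55.3°C ✓; GC 11/23 = 47.8% ✓; longest run = 3 ✓ — fails.
Candidate 2 (25 nt, A=7 T=6 G=7 C=5): 3' end GCA has 2 G/C ✓; Tm = 64.9 + 41·(12 − 16.4)/25 = 57.7°C ✓; GC 12/25 = 48.0% ✓; longest run = 2 ✓ — passes.
Candidate 3 (22 nt, A=3 T=4 G=6 C=9): 3' end ATG has 1 G/C, need ≥2 ✗; Tm = 64.9 + 41·(15 − 16.4)/22 = 62.3°C ✓; GC 15/22 = 68.2%, outside 45.4–61.4% ✗; longest run = 3 ✓ — fails.
Candidate 4 (27 nt, A=6 T=9 G=5 C=7): 3' end TCG has 2 G/C ✓; Tm = 64.9 + 41·(12 − 16.4)/27 = 58.2°C ✓; GC 12/27 = 44.4%, outside 45.4–61.4% ✗; longest run = 3 ✓ — fails.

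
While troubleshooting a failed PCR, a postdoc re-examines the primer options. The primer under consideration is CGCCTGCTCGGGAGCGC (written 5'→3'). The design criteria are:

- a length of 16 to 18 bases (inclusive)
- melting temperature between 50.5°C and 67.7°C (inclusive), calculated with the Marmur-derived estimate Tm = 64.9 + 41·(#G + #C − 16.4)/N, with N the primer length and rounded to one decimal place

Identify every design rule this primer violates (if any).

Base counts: A=1, T=2, G=7, C=7 (length 17).
length: length 17 ✓
Tm: Tm = 64.9 + 41·(14 − 16.4)/17 = 59.1°C ✓

Meets all criteria.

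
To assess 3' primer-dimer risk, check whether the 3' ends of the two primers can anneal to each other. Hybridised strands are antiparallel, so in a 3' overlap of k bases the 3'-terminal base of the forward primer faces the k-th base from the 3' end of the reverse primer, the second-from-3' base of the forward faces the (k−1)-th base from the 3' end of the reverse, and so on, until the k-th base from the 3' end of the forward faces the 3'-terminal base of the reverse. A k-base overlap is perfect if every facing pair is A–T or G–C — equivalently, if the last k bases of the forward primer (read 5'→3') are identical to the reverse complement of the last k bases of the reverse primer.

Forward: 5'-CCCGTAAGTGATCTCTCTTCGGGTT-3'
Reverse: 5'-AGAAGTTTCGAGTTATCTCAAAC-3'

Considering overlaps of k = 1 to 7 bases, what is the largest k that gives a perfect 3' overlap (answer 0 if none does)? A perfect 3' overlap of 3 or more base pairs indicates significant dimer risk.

Longest perfect overlap: 3 complementary base pairs; significant dimer risk (threshold 3).

Last 7 bases (5'→3') — forward …TCGGGTT, reverse …CTCAAAC.
Reverse complement of the reverse primer's last 7 bases: GTTTGAG; its first k bases are the reverse complement of the reverse primer's last k bases, so a perfect k-base overlap needs the forward primer's last k bases to equal them.
Comparing (forward last k vs required): k=1: T vs G ✗; k=2: TT vs GT ✗; k=3: GTT vs GTT ✓; k=4: GGTT vs GTTT ✗; k=5: GGGTT vs GTTTG ✗; k=6: CGGGTT vs GTTTGA ✗; k=7: TCGGGTT vs GTTTGAG ✗.
Only k = 3 is perfect, so the longest perfect 3' overlap is 3.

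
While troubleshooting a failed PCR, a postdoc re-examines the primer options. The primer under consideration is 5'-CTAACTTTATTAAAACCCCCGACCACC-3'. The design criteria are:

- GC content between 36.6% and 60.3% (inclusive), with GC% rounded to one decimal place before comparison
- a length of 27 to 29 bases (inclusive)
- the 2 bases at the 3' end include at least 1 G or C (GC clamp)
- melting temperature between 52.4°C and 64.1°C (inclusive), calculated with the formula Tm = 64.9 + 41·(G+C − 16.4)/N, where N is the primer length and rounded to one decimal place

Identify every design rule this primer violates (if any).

Meets all criteria.

Base counts: A=9, T=6, G=1, C=11 (length 27).
GC content: GC 12/27 = 44.4% ✓
length: length 27 ✓
GC clamp: 3' end CC has 2 G/C ✓
Tm: Tm = 64.9 + 41·(12 − 16.4)/27 = 58.2°C ✓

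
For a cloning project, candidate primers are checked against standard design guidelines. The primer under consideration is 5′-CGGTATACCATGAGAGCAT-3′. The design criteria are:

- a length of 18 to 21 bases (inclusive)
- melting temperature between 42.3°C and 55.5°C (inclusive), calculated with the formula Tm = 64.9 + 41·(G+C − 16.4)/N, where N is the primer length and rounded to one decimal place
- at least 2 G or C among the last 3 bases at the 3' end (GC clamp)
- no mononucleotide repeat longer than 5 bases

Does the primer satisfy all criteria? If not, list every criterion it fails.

Fails: GC clamp.

Base counts: A=6, T=4, G=5, C=4 (length 19).
length: length 19 ✓
Tm: Tm = 64.9 + 41·(9 − 16.4)/19 = 48.9°C ✓
GC clamp: 3' end CAT has 1 G/C, need ≥2 ✗
homopolymer run: longest run = 2 ✓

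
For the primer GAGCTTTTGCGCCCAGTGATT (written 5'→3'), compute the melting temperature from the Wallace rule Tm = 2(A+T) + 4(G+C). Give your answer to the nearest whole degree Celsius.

Base counts: A=3, T=7, G=6, C=5 (length 21).
Tm = 2·(3+7) + 4·(6+5) = 2·10 + 4·11 = 20 + 44 = 64°C.

64°C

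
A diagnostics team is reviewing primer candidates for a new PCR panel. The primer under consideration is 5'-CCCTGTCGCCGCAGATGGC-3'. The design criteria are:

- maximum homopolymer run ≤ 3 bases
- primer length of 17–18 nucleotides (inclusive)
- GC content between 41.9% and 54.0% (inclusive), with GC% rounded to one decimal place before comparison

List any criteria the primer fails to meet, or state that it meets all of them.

Base counts: A=2, T=3, G=6, C=8 (length 19).
homopolymer run: longest run = 3 ✓
length: length 19, outside 17–18 ✗
GC content: GC 14/19 = 73.7%, outside 41.9–54.0% ✗

Fails: length, GC content.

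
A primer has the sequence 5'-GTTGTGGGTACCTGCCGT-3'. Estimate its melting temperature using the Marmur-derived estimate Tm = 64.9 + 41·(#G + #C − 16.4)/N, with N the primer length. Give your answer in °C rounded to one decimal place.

52.6°C

Base counts: A=1, T=6, G=7, C=4; G+C = 11, N = 18.
Tm = 64.9 + 41·(11 − 16.4)/18 = 64.9 + -221.40/18 = 52.6°C.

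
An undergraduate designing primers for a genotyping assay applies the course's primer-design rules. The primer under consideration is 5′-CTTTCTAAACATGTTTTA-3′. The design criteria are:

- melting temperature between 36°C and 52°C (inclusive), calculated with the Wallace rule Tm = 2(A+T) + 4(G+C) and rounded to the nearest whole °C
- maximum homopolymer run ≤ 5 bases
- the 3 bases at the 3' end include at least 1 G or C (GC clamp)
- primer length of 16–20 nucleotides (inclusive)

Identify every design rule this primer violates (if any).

Base counts: A=5, T=9, G=1, C=3 (length 18).
Tm: Tm = 2·14 + 4·4 = 44°C ✓
homopolymer run: longest run = 4 ✓
GC clamp: 3' end TTA has 0 G/C, need ≥1 ✗
length: length 18 ✓

Fails: GC clamp.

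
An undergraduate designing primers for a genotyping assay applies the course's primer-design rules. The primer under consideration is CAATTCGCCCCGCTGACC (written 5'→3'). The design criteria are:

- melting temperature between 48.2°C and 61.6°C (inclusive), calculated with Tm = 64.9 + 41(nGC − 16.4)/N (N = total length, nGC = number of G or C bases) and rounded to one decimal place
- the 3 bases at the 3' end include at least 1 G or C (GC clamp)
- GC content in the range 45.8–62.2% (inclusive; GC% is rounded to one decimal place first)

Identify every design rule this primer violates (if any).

Fails: GC content.

Base counts: A=3, T=3, G=3, C=9 (length 18).
Tm: Tm = 64.9 + 41·(12 − 16.4)/18 = 54.9°C ✓
GC clamp: 3' end ACC has 2 G/C ✓
GC content: GC 12/18 = 66.7%, outside 45.8–62.2% ✗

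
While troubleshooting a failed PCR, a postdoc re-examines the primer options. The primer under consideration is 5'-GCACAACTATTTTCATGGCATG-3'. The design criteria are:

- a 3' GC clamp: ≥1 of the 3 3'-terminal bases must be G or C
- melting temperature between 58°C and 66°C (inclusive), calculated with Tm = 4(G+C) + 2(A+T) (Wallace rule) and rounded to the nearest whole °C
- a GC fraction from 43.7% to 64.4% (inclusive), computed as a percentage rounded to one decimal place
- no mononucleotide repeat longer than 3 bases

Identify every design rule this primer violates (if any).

Fails: GC content, homopolymer run.

Base counts: A=6, T=7, G=4, C=5 (length 22).
GC clamp: 3' end ATG has 1 G/C ✓
Tm: Tm = 2·13 + 4·9 = 62°C ✓
GC content: GC 9/22 = 40.9%, outside 43.7–64.4% ✗
homopolymer run: longest run = 4, exceeds 3 ✗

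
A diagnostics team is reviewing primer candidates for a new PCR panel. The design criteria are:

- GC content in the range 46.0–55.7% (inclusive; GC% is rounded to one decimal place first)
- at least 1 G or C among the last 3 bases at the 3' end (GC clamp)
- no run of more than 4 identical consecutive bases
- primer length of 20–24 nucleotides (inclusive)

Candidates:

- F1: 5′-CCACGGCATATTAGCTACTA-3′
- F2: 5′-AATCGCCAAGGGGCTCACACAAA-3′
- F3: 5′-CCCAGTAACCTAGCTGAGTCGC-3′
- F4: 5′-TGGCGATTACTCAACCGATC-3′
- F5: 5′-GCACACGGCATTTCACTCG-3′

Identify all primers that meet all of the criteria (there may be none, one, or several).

F4 only.

F1 (20 nt, A=6 T=5 G=3 C=6): GC 9/20 = 45.0%, outside 46.0–55.7% ✗; 3' end CTA has 1 G/C ✓; longest run = 2 ✓; length 20 ✓ — fails.
F2 (23 nt, A=9 T=2 G=5 C=7): GC 12/23 = 52.2% ✓; 3' end AAA has 0 G/C, need ≥1 ✗; longest run = 4 ✓; length 23 ✓ — fails.
F3 (22 nt, A=5 T=4 G=5 C=8): GC 13/22 = 59.1%, outside 46.0–55.7% ✗; 3' end CGC has 3 G/C ✓; longest run = 3 ✓; length 22 ✓ — fails.
F4 (20 nt, A=5 T=5 G=4 C=6): GC 10/20 = 50.0% ✓; 3' end ATC has 1 G/C ✓; longest run = 2 ✓; length 20 ✓ — passes.
F5 (19 nt, A=4 T=4 G=4 C=7): GC 11/19 = 57.9%, outside 46.0–55.7% ✗; 3' end TCG has 2 G/C ✓; longest run = 3 ✓; length 19, outside 20–24 ✗ — fails.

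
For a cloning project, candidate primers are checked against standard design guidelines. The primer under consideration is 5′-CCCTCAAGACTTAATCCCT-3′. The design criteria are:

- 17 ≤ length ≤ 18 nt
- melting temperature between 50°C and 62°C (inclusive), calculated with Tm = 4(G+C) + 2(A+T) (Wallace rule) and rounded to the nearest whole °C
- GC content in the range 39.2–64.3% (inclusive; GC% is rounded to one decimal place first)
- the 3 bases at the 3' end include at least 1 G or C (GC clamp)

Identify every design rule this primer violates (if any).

Fails: length.

Base counts: A=5, T=5, G=1, C=8 (length 19).
length: length 19, outside 17–18 ✗
Tm: Tm = 2·10 + 4·9 = 56°C ✓
GC content: GC 9/19 = 47.4% ✓
GC clamp: 3' end CCT has 2 G/C ✓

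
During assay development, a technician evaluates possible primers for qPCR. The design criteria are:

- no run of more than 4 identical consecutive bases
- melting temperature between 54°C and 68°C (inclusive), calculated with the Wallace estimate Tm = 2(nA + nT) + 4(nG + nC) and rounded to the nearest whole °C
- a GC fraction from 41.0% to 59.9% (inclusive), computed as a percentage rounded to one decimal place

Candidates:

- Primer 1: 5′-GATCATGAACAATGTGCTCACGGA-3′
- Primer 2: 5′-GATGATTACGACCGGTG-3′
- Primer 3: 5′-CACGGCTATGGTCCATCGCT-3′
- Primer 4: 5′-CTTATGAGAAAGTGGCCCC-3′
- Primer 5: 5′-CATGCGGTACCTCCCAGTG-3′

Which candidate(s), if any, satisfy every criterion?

Primer 1 (24 nt, A=8 T=5 G=6 C=5): longest run = 2 ✓; Tm = 2·13 + 4·11 = 70°C, outside 54–68°C ✗; GC 11/24 = 45.8% ✓ — fails.
Primer 2 (17 nt, A=4 T=4 G=6 C=3): longest run = 2 ✓; Tm = 2·8 + 4·9 = 52°C, outside 54–68°C ✗; GC 9/17 = 52.9% ✓ — fails.
Primer 3 (20 nt, A=3 T=5 G=5 C=7): longest run = 2 ✓; Tm = 2·8 + 4·12 = 64°C ✓; GC 12/20 = 60.0%, outside 41.0–59.9% ✗ — fails.
Primer 4 (19 nt, A=5 T=4 G=5 C=5): longest run = 4 ✓; Tm = 2·9 + 4·10 = 58°C ✓; GC 10/19 = 52.6% ✓ — passes.
Primer 5 (19 nt, A=3 T=4 G=5 C=7): longest run = 3 ✓; Tm = 2·7 + 4·12 = 62°C ✓; GC 12/19 = 63.2%, outside 41.0–59.9% ✗ — fails.

Primer 4 only.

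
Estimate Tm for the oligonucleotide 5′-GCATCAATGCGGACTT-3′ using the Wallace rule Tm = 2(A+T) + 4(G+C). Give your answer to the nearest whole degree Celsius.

48°C

Base counts: A=4, T=4, G=4, C=4 (length 16).
Tm = 2·(4+4) + 4·(4+4) = 2·8 + 4·8 = 16 + 32 = 48°C.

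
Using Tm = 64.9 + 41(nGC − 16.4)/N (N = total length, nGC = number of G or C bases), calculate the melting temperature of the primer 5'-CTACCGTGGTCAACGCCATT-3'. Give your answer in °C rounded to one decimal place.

Base counts: A=4, T=5, G=4, C=7; G+C = 11, N = 20.
Tm = 64.9 + 41·(11 − 16.4)/20 = 64.9 + -221.40/20 = 53.8°C.

53.8°C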